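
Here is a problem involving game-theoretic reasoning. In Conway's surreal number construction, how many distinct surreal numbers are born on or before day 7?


Day 0: {|} = 0 is born. Count = 1.
Day n: the number of surreal numbers born by day n is 2^(n+1) - 1.
By day 0: 2^1 - 1 = 1
By day 1: 2^2 - 1 = 3
By day 2: 2^3 - 1 = 7
By day 3: 2^4 - 1 = 15
By day 4: 2^5 - 1 = 31
By day 5: 2^6 - 1 = 63
By day 6: 2^7 - 1 = 127
By day 7: 2^8 - 1 = 255
By day 7: 255 surreal numbers.

255


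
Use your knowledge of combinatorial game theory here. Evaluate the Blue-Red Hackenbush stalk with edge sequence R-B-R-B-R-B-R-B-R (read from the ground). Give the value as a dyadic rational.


Edges (from ground): R-B-R-B-R-B-R-B-R
By Berlekamp's sign-expansion rule, a Blue-Red Hackenbush stalk has the value of the surreal number whose sign sequence is the edge sequence with B -> + and R -> -.
Sign sequence: -+-+-+-+-
Trace the sign expansion in the surreal number tree, starting from 0:
Edge 1: R (sign -) -> bounds (-inf, 0), value = -1
Edge 2: B (sign +) -> bounds (-1, 0), value = -1/2
Edge 3: R (sign -) -> bounds (-1, -1/2), value = -3/4
Edge 4: B (sign +) -> bounds (-3/4, -1/2), value = -5/8
Edge 5: R (sign -) -> bounds (-3/4, -5/8), value = -11/16
Edge 6: B (sign +) -> bounds (-11/16, -5/8), value = -21/32
Edge 7: R (sign -) -> bounds (-11/16, -21/32), value = -43/64
Edge 8: B (sign +) -> bounds (-43/64, -21/32), value = -85/128
Edge 9: R (sign -) -> bounds (-43/64, -85/128), value = -171/256
Game value = -171/256

-171/256


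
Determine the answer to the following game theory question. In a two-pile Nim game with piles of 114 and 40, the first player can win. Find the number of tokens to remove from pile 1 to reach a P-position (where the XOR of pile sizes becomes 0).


Piles: 114 and 40
Current XOR: 114 XOR 40 = 90 (non-zero, so this is an N-position).
To make the XOR zero, we need to find a move that balances the piles.
For pile 1 (size 114): target = 114 XOR 90 = 40
We reduce pile 1 from 114 to 40.
Tokens removed: 114 - 40 = 74
Verification: 40 XOR 40 = 0

74


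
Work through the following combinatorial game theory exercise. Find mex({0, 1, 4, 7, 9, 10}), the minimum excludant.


Set = {0, 1, 4, 7, 9, 10}
0 is in the set.
1 is in the set.
2 is NOT in the set. This is the mex.
mex = 2

2


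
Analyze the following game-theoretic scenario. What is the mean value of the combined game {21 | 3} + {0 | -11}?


G1 = {21 | 3}, G2 = {0 | -11}
Each is a switch {a | b} with numbers a > b; its mean value is (a + b)/2, and mean value is additive over game sums: m(G1 + G2) = m(G1) + m(G2).
Mean of G1 = (21 + (3))/2 = 24/2 = 12
Mean of G2 = (0 + (-11))/2 = -11/2 = -11/2
Mean of G1 + G2 = 12 + -11/2 = 13/2

13/2


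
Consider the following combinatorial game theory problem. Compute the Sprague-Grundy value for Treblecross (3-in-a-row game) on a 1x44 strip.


Treblecross: place X on empty cells; 3-in-a-row wins.
Playing within two cells of an existing X lets the opponent win at once, so sensible play treats the cells i-2..i+2 around each X as dead. The player left with no safe cell loses, so this is a normal-play take-away game on strips of safe cells.
Placing X at cell i (0-indexed) of a strip of k safe cells leaves independent strips of sizes max(0, i-2) and max(0, k-i-3). Hence G(k) = mex{ G(max(0,i-2)) XOR G(max(0,k-i-3)) : 0 <= i < k }, with G(0) = 0.
G(1): splits (0,0):0^0=0 -> mex({0}) = 1
G(2): splits (0,0):0^0=0 -> mex({0}) = 1
G(3): splits (0,0):0^0=0 -> mex({0}) = 1
G(4): splits (0,1):0^1=1 (0,0):0^0=0 -> mex({0, 1}) = 2
G(5): splits (0,2):0^1=1 (0,1):0^1=1 (0,0):0^0=0 -> mex({0, 1}) = 2
G(6) = mex({1}) = 0
G(7) = mex({0, 1, 2}) = 3
G(8) = mex({0, 1, 2}) = 3
G(9) = mex({0, 2}) = 1
G(10) = mex({0, 2, 3}) = 1
G(11) = mex({0, 3}) = 1
G(12) = mex({1, 3}) = 0
G(13) = mex({0, 1, 2, 3}) = 4
G(14) = mex({0, 1, 2}) = 3
G(15) = mex({0, 1, 2}) = 3
G(16) = mex({0, 1, 2, 4}) = 3
G(17) = mex({0, 1, 3, 4}) = 2
G(18) = mex({0, 1, 3, 4}) = 2
G(19) = mex({0, 1, 3, 5}) = 2
G(20) = mex({0, 1, 2, 3, 5}) = 4
G(21) = mex({0, 1, 2, 3, 5}) = 4
G(22) = mex({1, 2, 6}) = 0
G(23) = mex({0, 1, 2, 3, 4, 6}) = 5
G(24) = mex({0, 1, 2, 3, 4}) = 5
G(25) = mex({0, 1, 3, 4, 7}) = 2
G(26) = mex({0, 1, 3, 4, 5, 7}) = 2
G(27) = mex({0, 1, 3, 5}) = 2
G(28) = mex({0, 1, 2, 5}) = 3
G(29) = mex({0, 1, 2, 4, 5, 6}) = 3
G(30) = mex({1, 2, 4, 6}) = 0
G(31) = mex({0, 1, 2, 3, 4, 6}) = 5
G(32) = mex({1, 2, 3, 4, 7}) = 0
G(33) = mex({0, 3, 7}) = 1
G(34) = mex({0, 2, 3, 5, 7}) = 1
G(35) = mex({0, 2, 3, 5, 6}) = 1
G(36) = mex({0, 1, 2, 5, 6}) = 3
G(37) = mex({0, 1, 2, 4, 5, 6}) = 3
G(38) = mex({0, 1, 2, 4}) = 3
G(39) = mex({0, 1, 2, 3, 4, 7}) = 5
G(40) = mex({0, 1, 2, 3, 4, 5, 7}) = 6
G(41) = mex({0, 1, 2, 3, 5, 7}) = 4
G(42) = mex({0, 1, 2, 3, 5, 6, 7}) = 4
G(43) = mex({0, 2, 3, 5, 6}) = 1
G(44) = mex({1, 2, 3, 4, 5, 6}) = 0
Therefore G(44) = 0.

0


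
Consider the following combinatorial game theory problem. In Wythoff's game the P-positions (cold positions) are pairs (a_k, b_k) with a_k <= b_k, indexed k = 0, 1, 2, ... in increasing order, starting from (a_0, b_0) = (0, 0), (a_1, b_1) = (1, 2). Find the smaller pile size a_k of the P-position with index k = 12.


By Wythoff's theorem, a_k = floor(k * phi) and b_k = floor(k * phi^2) = a_k + k, where phi = (1 + sqrt(5))/2 is the golden ratio.
phi = (1 + sqrt(5))/2 = 1.618034
k = 12
k * phi = 12 * 1.618034 = 19.416408
a_12 = floor(k * phi) = 19

19


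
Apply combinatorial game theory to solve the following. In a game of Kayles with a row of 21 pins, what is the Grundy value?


Kayles: a move removes 1 or 2 adjacent pins from a contiguous row.
Removing pins from a row of k leaves two independent rows (a, b) with a + b = k - 1 (one pin) or a + b = k - 2 (two pins); an end removal gives a = 0.
By Sprague-Grundy, G(k) = mex{ G(a) XOR G(b) } over all these splits. G(0) = 0.
G(1): splits (0,0):0^0=0 -> mex({0}) = 1
G(2): splits (0,1):0^1=1 (0,0):0^0=0 -> mex({0, 1}) = 2
G(3): splits (0,2):0^2=2 (1,1):1^1=0 (0,1):0^1=1 -> mex({0, 1, 2}) = 3
G(4): splits (0,3):0^3=3 (1,2):1^2=3 (0,2):0^2=2 (1,1):1^1=0 -> mex({0, 2, 3}) = 1
G(5): splits (0,4):0^1=1 (1,3):1^3=2 (2,2):2^2=0 (0,3):0^3=3 (1,2):1^2=3 -> mex({0, 1, 2, 3}) = 4
G(6) = mex({0, 1, 2, 4}) = 3
G(7) = mex({0, 1, 3, 4, 5}) = 2
G(8) = mex({0, 2, 3, 5, 6}) = 1
G(9) = mex({0, 1, 2, 3, 6, 7}) = 4
G(10) = mex({0, 1, 3, 4, 5, 7}) = 2
G(11) = mex({0, 1, 2, 3, 4, 5}) = 6
G(12) = mex({0, 1, 2, 3, 5, 6, 7}) = 4
G(13) = mex({0, 2, 3, 4, 6, 7}) = 1
G(14) = mex({0, 1, 4, 5, 6, 7}) = 2
G(15) = mex({0, 1, 2, 3, 4, 5, 6}) = 7
G(16) = mex({0, 2, 3, 5, 6, 7}) = 1
G(17) = mex({0, 1, 2, 3, 5, 6, 7}) = 4
G(18) = mex({0, 1, 2, 4, 5, 6}) = 3
G(19) = mex({0, 1, 3, 4, 5, 7}) = 2
G(20) = mex({0, 2, 3, 4, 5, 6, 7}) = 1
G(21) = mex({0, 1, 2, 3, 5, 6, 7}) = 4
Therefore G(21) = 4.

4


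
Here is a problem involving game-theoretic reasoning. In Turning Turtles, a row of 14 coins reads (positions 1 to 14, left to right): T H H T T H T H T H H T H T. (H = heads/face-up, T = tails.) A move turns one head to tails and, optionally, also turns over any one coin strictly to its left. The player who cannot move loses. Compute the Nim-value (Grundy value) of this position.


Coins: T H H T T H T H T H H T H T
Key fact: a single head at position k behaves exactly like a Nim heap of size k (turning it to T and optionally flipping a coin at j < k corresponds to moving the heap from k to j, or to 0), and heads combine as a disjunctive sum (two heads at the same place would cancel, matching j XOR j = 0). So the Nim-value is the XOR of the 1-indexed positions of the heads.
Face-up positions (1-indexed): [2, 3, 6, 8, 10, 11, 13]
XOR 0 with 2: 0 XOR 2 = 2
XOR 2 with 3: 2 XOR 3 = 1
XOR 1 with 6: 1 XOR 6 = 7
XOR 7 with 8: 7 XOR 8 = 15
XOR 15 with 10: 15 XOR 10 = 5
XOR 5 with 11: 5 XOR 11 = 14
XOR 14 with 13: 14 XOR 13 = 3
Nim-value = 3

3


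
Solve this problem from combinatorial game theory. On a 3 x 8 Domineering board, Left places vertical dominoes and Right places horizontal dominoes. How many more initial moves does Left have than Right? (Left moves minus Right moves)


Board is 3 x 8 (rows x cols).
Left (vertical) placements: (rows-1) * cols = 2 * 8 = 16
Right (horizontal) placements: rows * (cols-1) = 3 * 7 = 21
Advantage = Left - Right = 16 - 21 = -5

-5


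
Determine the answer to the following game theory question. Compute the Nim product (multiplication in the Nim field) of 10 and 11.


Nim multiplication is bilinear over XOR: (u XOR v) * w = (u*w) XOR (v*w).
So we split each operand into its bit components and XOR the pairwise Nim products.
10 = 2 + 8 (as XOR of powers of 2).
11 = 1 + 2 + 8 (as XOR of powers of 2).
Using the standard Nim-product table on single bits:
  2*2 = 3,   2*4 = 8,   2*8 = 12,
  4*4 = 6,   4*8 = 11,  8*8 = 13,
and  1*x = x (identity), k*l = l*k (commutative).
Pairwise Nim products:
  2 * 1 = 2
  2 * 2 = 3
  2 * 8 = 12
  8 * 1 = 8
  8 * 2 = 12
  8 * 8 = 13
XOR them: 2 XOR 3 XOR 12 XOR 8 XOR 12 XOR 13 = 4.
Result: 10 * 11 = 4 (in Nim).

4


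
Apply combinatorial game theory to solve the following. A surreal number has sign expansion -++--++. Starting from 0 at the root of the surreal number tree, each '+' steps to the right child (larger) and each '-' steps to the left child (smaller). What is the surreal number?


Sign expansion: -++--++
Rule: track bounds (lo, hi), initially (-inf, +inf). On '+', the current value becomes lo and we move to the simplest number in (value, hi): value + 1 if hi = +inf, otherwise the midpoint (value + hi)/2. On '-', the current value becomes hi and we move to value - 1 if lo = -inf, otherwise the midpoint (lo + value)/2.
Start at 0.
Step 1: sign = -, move left. Bounds: (-inf, 0). Value = -1
Step 2: sign = +, move right. Bounds: (-1, 0). Value = -1/2
Step 3: sign = +, move right. Bounds: (-1/2, 0). Value = -1/4
Step 4: sign = -, move left. Bounds: (-1/2, -1/4). Value = -3/8
Step 5: sign = -, move left. Bounds: (-1/2, -3/8). Value = -7/16
Step 6: sign = +, move right. Bounds: (-7/16, -3/8). Value = -13/32
Step 7: sign = +, move right. Bounds: (-13/32, -3/8). Value = -25/64
The surreal number with sign expansion -++--++ is -25/64.

-25/64


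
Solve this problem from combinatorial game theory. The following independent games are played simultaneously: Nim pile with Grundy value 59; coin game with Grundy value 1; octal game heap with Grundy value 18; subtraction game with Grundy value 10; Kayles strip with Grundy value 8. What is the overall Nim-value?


By the Sprague-Grundy theorem, the Grundy value of a sum of games is the XOR of individual Grundy values.
Nim pile: Grundy value = 59. Running XOR: 0 XOR 59 = 59
coin game: Grundy value = 1. Running XOR: 59 XOR 1 = 58
octal game heap: Grundy value = 18. Running XOR: 58 XOR 18 = 40
subtraction game: Grundy value = 10. Running XOR: 40 XOR 10 = 34
Kayles strip: Grundy value = 8. Running XOR: 34 XOR 8 = 42
The combined Grundy value is 42.

42


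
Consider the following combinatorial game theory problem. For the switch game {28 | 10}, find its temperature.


The game is {28 | 10}, a switch {a | b} with numbers a > b.
Cooling {a | b} by t gives {a - t | b + t}, which stops being hot when a - t = b + t, i.e. at t = (a - b)/2. So the temperature of a switch is (a - b)/2.
Temperature = (Left option - Right option) / 2
= (28 - (10)) / 2
= 18 / 2
= 9

9


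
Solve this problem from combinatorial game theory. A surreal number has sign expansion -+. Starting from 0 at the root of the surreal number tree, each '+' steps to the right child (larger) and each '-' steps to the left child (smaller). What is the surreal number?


Sign expansion: -+
Rule: track bounds (lo, hi), initially (-inf, +inf). On '+', the current value becomes lo and we move to the simplest number in (value, hi): value + 1 if hi = +inf, otherwise the midpoint (value + hi)/2. On '-', the current value becomes hi and we move to value - 1 if lo = -inf, otherwise the midpoint (lo + value)/2.
Start at 0.
Step 1: sign = -, move left. Bounds: (-inf, 0). Value = -1
Step 2: sign = +, move right. Bounds: (-1, 0). Value = -1/2
The surreal number with sign expansion -+ is -1/2.

-1/2


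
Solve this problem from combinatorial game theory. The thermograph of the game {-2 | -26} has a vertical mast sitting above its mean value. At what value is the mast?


Game = {-2 | -26}, a switch {a | b} with numbers a > b.
Its thermograph has left wall a - t and right wall b + t, which meet at t = (a - b)/2, where both equal (a + b)/2. So the mast (mean value) is at (a + b)/2.
Mean = (-2 + (-26))/2 = -28/2 = -14

-14


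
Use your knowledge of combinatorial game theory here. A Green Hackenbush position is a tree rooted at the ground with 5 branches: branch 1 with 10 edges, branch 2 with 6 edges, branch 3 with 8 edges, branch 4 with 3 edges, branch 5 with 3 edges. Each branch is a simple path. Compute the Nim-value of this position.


The tree has 5 branches from the ground vertex.
In Green Hackenbush, the Nim-value of a simple path of length k is k.
Branch 1: length 10, Nim-value = 10
Branch 2: length 6, Nim-value = 6
Branch 3: length 8, Nim-value = 8
Branch 4: length 3, Nim-value = 3
Branch 5: length 3, Nim-value = 3
Total Nim-value = XOR of all branch values:
0 XOR 10 = 10
10 XOR 6 = 12
12 XOR 8 = 4
4 XOR 3 = 7
7 XOR 3 = 4
Nim-value of the tree = 4

4


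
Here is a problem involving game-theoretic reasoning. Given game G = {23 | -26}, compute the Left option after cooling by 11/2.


Original game: {23 | -26} (a switch {a | b} with a > b).
Cooling by t (for t below the temperature (a - b)/2 = 49/2) taxes each move by t: {a | b} cooled by t is {a - t | b + t}.
Cooling amount: t = 11/2
Cooled Left option: 23 - 11/2 = 35/2
Cooled Right option: -26 + 11/2 = -41/2
Cooled game: {35/2 | -41/2}
Left option = 35/2

35/2


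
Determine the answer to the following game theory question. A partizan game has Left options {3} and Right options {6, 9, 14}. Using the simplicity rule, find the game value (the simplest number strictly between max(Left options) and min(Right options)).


Left options: {3}, max = 3
Right options: {6, 9, 14}, min = 6
All options are numbers and max(Left) < min(Right), so by the simplicity theorem the value is the simplest (earliest-born) number strictly between 3 and 6.
Integers 4 through 5 all lie strictly between 3 and 6.
Among integers, the simplest (lowest birthday = smallest |n|; 0 is born on day 0, +-n on day n) is 4.
No non-integer in the interval can be simpler: if x is a non-integer in the interval, then floor(x) or ceil(x) also lies in the interval (the interval contains an integer), and both are proper prefixes of x's sign expansion, i.e. born earlier. So the game value is 4.
Game value = 4

4


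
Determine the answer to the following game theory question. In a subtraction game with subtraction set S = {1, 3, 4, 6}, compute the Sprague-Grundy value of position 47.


The subtraction set is S = {1, 3, 4, 6}.
G(k) = mex{ G(k - s) : s in S, s <= k }. We compute iteratively: G(0) = 0.
G(1) = mex({0}) = 1
G(2) = mex({1}) = 0
G(3) = mex({0}) = 1
G(4) = mex({0, 1}) = 2
G(5) = mex({0, 1, 2}) = 3
G(6) = mex({0, 1, 3}) = 2
G(7) = mex({1, 2}) = 0
G(8) = mex({0, 2, 3}) = 1
G(9) = mex({1, 2, 3}) = 0
G(10) = mex({0, 2}) = 1
G(11) = mex({0, 1, 3}) = 2
G(12) = mex({0, 1, 2}) = 3
Observe that G(7)..G(12) = 0, 1, 0, 1, 2, 3 repeats G(0)..G(5) = 0, 1, 0, 1, 2, 3.
For k >= max(S) = 6, G(k) is determined by the previous 6 values G(k-6)..G(k-1); a window of 6 consecutive values has recurred shifted by 7, so by induction G(k + 7) = G(k) for all k >= 0: the sequence is periodic from the start with period 7.
One period: G(0..6) = 0, 1, 0, 1, 2, 3, 2.
47 mod 7 = 5, so G(47) = G(5) = 3.

3


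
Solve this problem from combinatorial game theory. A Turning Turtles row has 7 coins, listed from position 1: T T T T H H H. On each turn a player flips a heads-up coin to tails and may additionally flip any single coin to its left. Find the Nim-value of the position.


Coins: T T T T H H H
Key fact: a single head at position k behaves exactly like a Nim heap of size k (turning it to T and optionally flipping a coin at j < k corresponds to moving the heap from k to j, or to 0), and heads combine as a disjunctive sum (two heads at the same place would cancel, matching j XOR j = 0). So the Nim-value is the XOR of the 1-indexed positions of the heads.
Face-up positions (1-indexed): [5, 6, 7]
XOR 0 with 5: 0 XOR 5 = 5
XOR 5 with 6: 5 XOR 6 = 3
XOR 3 with 7: 3 XOR 7 = 4
Nim-value = 4

4


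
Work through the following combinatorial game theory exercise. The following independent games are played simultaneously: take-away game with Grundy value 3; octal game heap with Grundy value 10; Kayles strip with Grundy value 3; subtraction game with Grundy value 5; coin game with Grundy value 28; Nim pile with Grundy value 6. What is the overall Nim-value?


By the Sprague-Grundy theorem, the Grundy value of a sum of games is the XOR of individual Grundy values.
take-away game: Grundy value = 3. Running XOR: 0 XOR 3 = 3
octal game heap: Grundy value = 10. Running XOR: 3 XOR 10 = 9
Kayles strip: Grundy value = 3. Running XOR: 9 XOR 3 = 10
subtraction game: Grundy value = 5. Running XOR: 10 XOR 5 = 15
coin game: Grundy value = 28. Running XOR: 15 XOR 28 = 19
Nim pile: Grundy value = 6. Running XOR: 19 XOR 6 = 21
The combined Grundy value is 21.

21


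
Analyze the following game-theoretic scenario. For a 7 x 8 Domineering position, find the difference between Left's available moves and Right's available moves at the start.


Board is 7 x 8 (rows x cols).
Left (vertical) placements: (rows-1) * cols = 6 * 8 = 48
Right (horizontal) placements: rows * (cols-1) = 7 * 7 = 49
Advantage = Left - Right = 48 - 49 = -1

-1


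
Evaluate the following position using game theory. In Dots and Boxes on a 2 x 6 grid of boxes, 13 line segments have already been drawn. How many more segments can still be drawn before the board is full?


Grid: 2 x 6 boxes, i.e. 3 rows and 7 columns of dots.
Horizontal edges: (rows + 1) * cols = 3 * 6 = 18
Vertical edges: rows * (cols + 1) = 2 * 7 = 14
Total edges: 18 + 14 = 32
Edges drawn: 13
Remaining: 32 - 13 = 19

19


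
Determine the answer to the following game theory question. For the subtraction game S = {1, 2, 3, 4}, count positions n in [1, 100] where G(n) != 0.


Subtraction set S = {1, 2, 3, 4}, so G(n) = n mod 5.
G(n) = 0 when n is a multiple of 5.
Multiples of 5 in [1, 100]: 20
N-positions (nonzero Grundy) = 100 - 20 = 80

80


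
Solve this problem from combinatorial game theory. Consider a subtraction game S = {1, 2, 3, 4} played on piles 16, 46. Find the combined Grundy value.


Subtraction set: {1, 2, 3, 4}
For this subtraction set, G(n) = n mod 5 (period = max + 1 = 5).
Pile 1 (size 16): G(16) = 16 mod 5 = 1
Pile 2 (size 46): G(46) = 46 mod 5 = 1
Total Grundy value = XOR of all: 1 XOR 1 = 0

0


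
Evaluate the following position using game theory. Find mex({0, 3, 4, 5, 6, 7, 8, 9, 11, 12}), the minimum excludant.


Set = {0, 3, 4, 5, 6, 7, 8, 9, 11, 12}
0 is in the set.
1 is NOT in the set. This is the mex.
mex = 1

1


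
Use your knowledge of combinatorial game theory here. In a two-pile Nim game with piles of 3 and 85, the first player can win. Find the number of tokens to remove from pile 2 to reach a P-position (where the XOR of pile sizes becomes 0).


Piles: 3 and 85
Current XOR: 3 XOR 85 = 86 (non-zero, so this is an N-position).
To make the XOR zero, we need to find a move that balances the piles.
For pile 2 (size 85): target = 85 XOR 86 = 3
We reduce pile 2 from 85 to 3.
Tokens removed: 85 - 3 = 82
Verification: 3 XOR 3 = 0

82


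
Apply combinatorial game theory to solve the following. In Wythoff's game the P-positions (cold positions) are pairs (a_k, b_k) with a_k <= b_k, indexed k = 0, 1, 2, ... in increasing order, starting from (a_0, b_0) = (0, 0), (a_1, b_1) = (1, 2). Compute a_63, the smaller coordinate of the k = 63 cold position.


By Wythoff's theorem, a_k = floor(k * phi) and b_k = floor(k * phi^2) = a_k + k, where phi = (1 + sqrt(5))/2 is the golden ratio.
phi = (1 + sqrt(5))/2 = 1.618034
k = 63
k * phi = 63 * 1.618034 = 101.936141
a_63 = floor(k * phi) = 101

101


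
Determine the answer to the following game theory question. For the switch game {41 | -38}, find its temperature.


The game is {41 | -38}, a switch {a | b} with numbers a > b.
Cooling {a | b} by t gives {a - t | b + t}, which stops being hot when a - t = b + t, i.e. at t = (a - b)/2. So the temperature of a switch is (a - b)/2.
Temperature = (Left option - Right option) / 2
= (41 - (-38)) / 2
= 79 / 2
= 79/2

79/2


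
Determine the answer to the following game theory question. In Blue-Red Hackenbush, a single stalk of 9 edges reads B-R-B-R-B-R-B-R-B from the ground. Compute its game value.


Edges (from ground): B-R-B-R-B-R-B-R-B
By Berlekamp's sign-expansion rule, a Blue-Red Hackenbush stalk has the value of the surreal number whose sign sequence is the edge sequence with B -> + and R -> -.
Sign sequence: +-+-+-+-+
Trace the sign expansion in the surreal number tree, starting from 0:
Edge 1: B (sign +) -> bounds (0, +inf), value = 1
Edge 2: R (sign -) -> bounds (0, 1), value = 1/2
Edge 3: B (sign +) -> bounds (1/2, 1), value = 3/4
Edge 4: R (sign -) -> bounds (1/2, 3/4), value = 5/8
Edge 5: B (sign +) -> bounds (5/8, 3/4), value = 11/16
Edge 6: R (sign -) -> bounds (5/8, 11/16), value = 21/32
Edge 7: B (sign +) -> bounds (21/32, 11/16), value = 43/64
Edge 8: R (sign -) -> bounds (21/32, 43/64), value = 85/128
Edge 9: B (sign +) -> bounds (85/128, 43/64), value = 171/256
Game value = 171/256

171/256


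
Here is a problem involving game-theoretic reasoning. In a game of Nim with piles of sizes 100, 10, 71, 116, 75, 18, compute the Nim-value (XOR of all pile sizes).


We need the XOR (exclusive or) of all pile sizes.
After XOR-ing pile 1 (size 100): 0 XOR 100 = 100
After XOR-ing pile 2 (size 10): 100 XOR 10 = 110
After XOR-ing pile 3 (size 71): 110 XOR 71 = 41
After XOR-ing pile 4 (size 116): 41 XOR 116 = 93
After XOR-ing pile 5 (size 75): 93 XOR 75 = 22
After XOR-ing pile 6 (size 18): 22 XOR 18 = 4
The Nim-value of this position is 4.

4


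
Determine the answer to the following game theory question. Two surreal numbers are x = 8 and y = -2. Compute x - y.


x = 8, y = -2
x - y = 8 - -2 = 10

10


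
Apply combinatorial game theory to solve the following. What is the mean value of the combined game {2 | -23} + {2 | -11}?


G1 = {2 | -23}, G2 = {2 | -11}
Each is a switch {a | b} with numbers a > b; its mean value is (a + b)/2, and mean value is additive over game sums: m(G1 + G2) = m(G1) + m(G2).
Mean of G1 = (2 + (-23))/2 = -21/2 = -21/2
Mean of G2 = (2 + (-11))/2 = -9/2 = -9/2
Mean of G1 + G2 = -21/2 + -9/2 = -15

-15


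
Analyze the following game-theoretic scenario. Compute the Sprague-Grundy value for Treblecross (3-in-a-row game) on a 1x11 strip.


Treblecross: place X on empty cells; 3-in-a-row wins.
Playing within two cells of an existing X lets the opponent win at once, so sensible play treats the cells i-2..i+2 around each X as dead. The player left with no safe cell loses, so this is a normal-play take-away game on strips of safe cells.
Placing X at cell i (0-indexed) of a strip of k safe cells leaves independent strips of sizes max(0, i-2) and max(0, k-i-3). Hence G(k) = mex{ G(max(0,i-2)) XOR G(max(0,k-i-3)) : 0 <= i < k }, with G(0) = 0.
G(1): splits (0,0):0^0=0 -> mex({0}) = 1
G(2): splits (0,0):0^0=0 -> mex({0}) = 1
G(3): splits (0,0):0^0=0 -> mex({0}) = 1
G(4): splits (0,1):0^1=1 (0,0):0^0=0 -> mex({0, 1}) = 2
G(5): splits (0,2):0^1=1 (0,1):0^1=1 (0,0):0^0=0 -> mex({0, 1}) = 2
G(6) = mex({1}) = 0
G(7) = mex({0, 1, 2}) = 3
G(8) = mex({0, 1, 2}) = 3
G(9) = mex({0, 2}) = 1
G(10) = mex({0, 2, 3}) = 1
G(11) = mex({0, 3}) = 1
Therefore G(11) = 1.

1


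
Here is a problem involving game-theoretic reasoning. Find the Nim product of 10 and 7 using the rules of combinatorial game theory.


Nim multiplication is bilinear over XOR: (u XOR v) * w = (u*w) XOR (v*w).
So we split each operand into its bit components and XOR the pairwise Nim products.
10 = 2 + 8 (as XOR of powers of 2).
7 = 1 + 2 + 4 (as XOR of powers of 2).
Using the standard Nim-product table on single bits:
  2*2 = 3,   2*4 = 8,   2*8 = 12,
  4*4 = 6,   4*8 = 11,  8*8 = 13,
and  1*x = x (identity), k*l = l*k (commutative).
Pairwise Nim products:
  2 * 1 = 2
  2 * 2 = 3
  2 * 4 = 8
  8 * 1 = 8
  8 * 2 = 12
  8 * 4 = 11
XOR them: 2 XOR 3 XOR 8 XOR 8 XOR 12 XOR 11 = 6.
Result: 10 * 7 = 6 (in Nim).

6


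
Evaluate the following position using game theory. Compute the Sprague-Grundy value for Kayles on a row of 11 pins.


Kayles: a move removes 1 or 2 adjacent pins from a contiguous row.
Removing pins from a row of k leaves two independent rows (a, b) with a + b = k - 1 (one pin) or a + b = k - 2 (two pins); an end removal gives a = 0.
By Sprague-Grundy, G(k) = mex{ G(a) XOR G(b) } over all these splits. G(0) = 0.
G(1): splits (0,0):0^0=0 -> mex({0}) = 1
G(2): splits (0,1):0^1=1 (0,0):0^0=0 -> mex({0, 1}) = 2
G(3): splits (0,2):0^2=2 (1,1):1^1=0 (0,1):0^1=1 -> mex({0, 1, 2}) = 3
G(4): splits (0,3):0^3=3 (1,2):1^2=3 (0,2):0^2=2 (1,1):1^1=0 -> mex({0, 2, 3}) = 1
G(5): splits (0,4):0^1=1 (1,3):1^3=2 (2,2):2^2=0 (0,3):0^3=3 (1,2):1^2=3 -> mex({0, 1, 2, 3}) = 4
G(6) = mex({0, 1, 2, 4}) = 3
G(7) = mex({0, 1, 3, 4, 5}) = 2
G(8) = mex({0, 2, 3, 5, 6}) = 1
G(9) = mex({0, 1, 2, 3, 6, 7}) = 4
G(10) = mex({0, 1, 3, 4, 5, 7}) = 2
G(11) = mex({0, 1, 2, 3, 4, 5}) = 6
Therefore G(11) = 6.

6


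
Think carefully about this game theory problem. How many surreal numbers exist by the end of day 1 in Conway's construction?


Day 0: {|} = 0 is born. Count = 1.
Day n: the number of surreal numbers born by day n is 2^(n+1) - 1.
By day 0: 2^1 - 1 = 1
By day 1: 2^2 - 1 = 3
By day 1: 3 surreal numbers.

3


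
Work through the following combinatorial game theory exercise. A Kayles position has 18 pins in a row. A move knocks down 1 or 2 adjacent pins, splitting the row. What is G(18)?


Kayles: a move removes 1 or 2 adjacent pins from a contiguous row.
Removing pins from a row of k leaves two independent rows (a, b) with a + b = k - 1 (one pin) or a + b = k - 2 (two pins); an end removal gives a = 0.
By Sprague-Grundy, G(k) = mex{ G(a) XOR G(b) } over all these splits. G(0) = 0.
G(1): splits (0,0):0^0=0 -> mex({0}) = 1
G(2): splits (0,1):0^1=1 (0,0):0^0=0 -> mex({0, 1}) = 2
G(3): splits (0,2):0^2=2 (1,1):1^1=0 (0,1):0^1=1 -> mex({0, 1, 2}) = 3
G(4): splits (0,3):0^3=3 (1,2):1^2=3 (0,2):0^2=2 (1,1):1^1=0 -> mex({0, 2, 3}) = 1
G(5): splits (0,4):0^1=1 (1,3):1^3=2 (2,2):2^2=0 (0,3):0^3=3 (1,2):1^2=3 -> mex({0, 1, 2, 3}) = 4
G(6) = mex({0, 1, 2, 4}) = 3
G(7) = mex({0, 1, 3, 4, 5}) = 2
G(8) = mex({0, 2, 3, 5, 6}) = 1
G(9) = mex({0, 1, 2, 3, 6, 7}) = 4
G(10) = mex({0, 1, 3, 4, 5, 7}) = 2
G(11) = mex({0, 1, 2, 3, 4, 5}) = 6
G(12) = mex({0, 1, 2, 3, 5, 6, 7}) = 4
G(13) = mex({0, 2, 3, 4, 6, 7}) = 1
G(14) = mex({0, 1, 4, 5, 6, 7}) = 2
G(15) = mex({0, 1, 2, 3, 4, 5, 6}) = 7
G(16) = mex({0, 2, 3, 5, 6, 7}) = 1
G(17) = mex({0, 1, 2, 3, 5, 6, 7}) = 4
G(18) = mex({0, 1, 2, 4, 5, 6}) = 3
Therefore G(18) = 3.

3


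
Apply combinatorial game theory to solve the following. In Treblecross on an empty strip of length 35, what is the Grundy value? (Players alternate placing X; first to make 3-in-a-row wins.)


Treblecross: place X on empty cells; 3-in-a-row wins.
Playing within two cells of an existing X lets the opponent win at once, so sensible play treats the cells i-2..i+2 around each X as dead. The player left with no safe cell loses, so this is a normal-play take-away game on strips of safe cells.
Placing X at cell i (0-indexed) of a strip of k safe cells leaves independent strips of sizes max(0, i-2) and max(0, k-i-3). Hence G(k) = mex{ G(max(0,i-2)) XOR G(max(0,k-i-3)) : 0 <= i < k }, with G(0) = 0.
G(1): splits (0,0):0^0=0 -> mex({0}) = 1
G(2): splits (0,0):0^0=0 -> mex({0}) = 1
G(3): splits (0,0):0^0=0 -> mex({0}) = 1
G(4): splits (0,1):0^1=1 (0,0):0^0=0 -> mex({0, 1}) = 2
G(5): splits (0,2):0^1=1 (0,1):0^1=1 (0,0):0^0=0 -> mex({0, 1}) = 2
G(6) = mex({1}) = 0
G(7) = mex({0, 1, 2}) = 3
G(8) = mex({0, 1, 2}) = 3
G(9) = mex({0, 2}) = 1
G(10) = mex({0, 2, 3}) = 1
G(11) = mex({0, 3}) = 1
G(12) = mex({1, 3}) = 0
G(13) = mex({0, 1, 2, 3}) = 4
G(14) = mex({0, 1, 2}) = 3
G(15) = mex({0, 1, 2}) = 3
G(16) = mex({0, 1, 2, 4}) = 3
G(17) = mex({0, 1, 3, 4}) = 2
G(18) = mex({0, 1, 3, 4}) = 2
G(19) = mex({0, 1, 3, 5}) = 2
G(20) = mex({0, 1, 2, 3, 5}) = 4
G(21) = mex({0, 1, 2, 3, 5}) = 4
G(22) = mex({1, 2, 6}) = 0
G(23) = mex({0, 1, 2, 3, 4, 6}) = 5
G(24) = mex({0, 1, 2, 3, 4}) = 5
G(25) = mex({0, 1, 3, 4, 7}) = 2
G(26) = mex({0, 1, 3, 4, 5, 7}) = 2
G(27) = mex({0, 1, 3, 5}) = 2
G(28) = mex({0, 1, 2, 5}) = 3
G(29) = mex({0, 1, 2, 4, 5, 6}) = 3
G(30) = mex({1, 2, 4, 6}) = 0
G(31) = mex({0, 1, 2, 3, 4, 6}) = 5
G(32) = mex({1, 2, 3, 4, 7}) = 0
G(33) = mex({0, 3, 7}) = 1
G(34) = mex({0, 2, 3, 5, 7}) = 1
G(35) = mex({0, 2, 3, 5, 6}) = 1
Therefore G(35) = 1.

1


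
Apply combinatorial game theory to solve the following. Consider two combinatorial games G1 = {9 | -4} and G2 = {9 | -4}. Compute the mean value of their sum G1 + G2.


G1 = {9 | -4}, G2 = {9 | -4}
Each is a switch {a | b} with numbers a > b; its mean value is (a + b)/2, and mean value is additive over game sums: m(G1 + G2) = m(G1) + m(G2).
Mean of G1 = (9 + (-4))/2 = 5/2 = 5/2
Mean of G2 = (9 + (-4))/2 = 5/2 = 5/2
Mean of G1 + G2 = 5/2 + 5/2 = 5

5


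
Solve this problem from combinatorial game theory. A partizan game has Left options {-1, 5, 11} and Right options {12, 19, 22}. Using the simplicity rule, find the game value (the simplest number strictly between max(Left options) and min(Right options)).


Left options: {-1, 5, 11}, max = 11
Right options: {12, 19, 22}, min = 12
All options are numbers and max(Left) < min(Right), so by the simplicity theorem the value is the simplest (earliest-born) number strictly between 11 and 12.
No integer lies strictly between 11 and 12, so the value is the dyadic rational m/2^k in the interval with the smallest k (then m odd); search k = 1, 2, ...:
Denominator 2: 23/2 lies strictly between 11 and 12 -- found.
The simplest number in the interval is 23/2.
Game value = 23/2

23/2


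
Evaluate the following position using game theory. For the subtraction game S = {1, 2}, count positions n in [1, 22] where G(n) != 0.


Subtraction set S = {1, 2}, so G(n) = n mod 3.
G(n) = 0 when n is a multiple of 3.
Multiples of 3 in [1, 22]: 7
N-positions (nonzero Grundy) = 22 - 7 = 15

15


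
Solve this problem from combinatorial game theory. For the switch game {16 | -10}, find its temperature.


The game is {16 | -10}, a switch {a | b} with numbers a > b.
Cooling {a | b} by t gives {a - t | b + t}, which stops being hot when a - t = b + t, i.e. at t = (a - b)/2. So the temperature of a switch is (a - b)/2.
Temperature = (Left option - Right option) / 2
= (16 - (-10)) / 2
= 26 / 2
= 13

13


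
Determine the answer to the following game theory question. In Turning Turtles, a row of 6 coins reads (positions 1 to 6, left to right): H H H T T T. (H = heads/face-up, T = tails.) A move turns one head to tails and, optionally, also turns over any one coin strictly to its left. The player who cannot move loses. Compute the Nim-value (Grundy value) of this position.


Coins: H H H T T T
Key fact: a single head at position k behaves exactly like a Nim heap of size k (turning it to T and optionally flipping a coin at j < k corresponds to moving the heap from k to j, or to 0), and heads combine as a disjunctive sum (two heads at the same place would cancel, matching j XOR j = 0). So the Nim-value is the XOR of the 1-indexed positions of the heads.
Face-up positions (1-indexed): [1, 2, 3]
XOR 0 with 1: 0 XOR 1 = 1
XOR 1 with 2: 1 XOR 2 = 3
XOR 3 with 3: 3 XOR 3 = 0
Nim-value = 0

0


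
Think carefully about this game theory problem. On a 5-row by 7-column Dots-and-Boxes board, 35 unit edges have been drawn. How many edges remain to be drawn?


Grid: 5 x 7 boxes, i.e. 6 rows and 8 columns of dots.
Horizontal edges: (rows + 1) * cols = 6 * 7 = 42
Vertical edges: rows * (cols + 1) = 5 * 8 = 40
Total edges: 42 + 40 = 82
Edges drawn: 35
Remaining: 82 - 35 = 47

47


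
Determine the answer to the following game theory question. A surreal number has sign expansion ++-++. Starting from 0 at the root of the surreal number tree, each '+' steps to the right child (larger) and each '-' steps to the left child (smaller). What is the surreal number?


Sign expansion: ++-++
Rule: track bounds (lo, hi), initially (-inf, +inf). On '+', the current value becomes lo and we move to the simplest number in (value, hi): value + 1 if hi = +inf, otherwise the midpoint (value + hi)/2. On '-', the current value becomes hi and we move to value - 1 if lo = -inf, otherwise the midpoint (lo + value)/2.
Start at 0.
Step 1: sign = +, move right. Bounds: (0, +inf). Value = 1
Step 2: sign = +, move right. Bounds: (1, +inf). Value = 2
Step 3: sign = -, move left. Bounds: (1, 2). Value = 3/2
Step 4: sign = +, move right. Bounds: (3/2, 2). Value = 7/4
Step 5: sign = +, move right. Bounds: (7/4, 2). Value = 15/8
The surreal number with sign expansion ++-++ is 15/8.

15/8


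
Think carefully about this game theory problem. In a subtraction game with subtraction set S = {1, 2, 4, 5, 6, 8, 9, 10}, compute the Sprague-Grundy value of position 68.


The subtraction set is S = {1, 2, 4, 5, 6, 8, 9, 10}.
G(k) = mex{ G(k - s) : s in S, s <= k }. We compute iteratively: G(0) = 0.
G(1) = mex({0}) = 1
G(2) = mex({0, 1}) = 2
G(3) = mex({1, 2}) = 0
G(4) = mex({0, 2}) = 1
G(5) = mex({0, 1}) = 2
G(6) = mex({0, 1, 2}) = 3
G(7) = mex({0, 1, 2, 3}) = 4
G(8) = mex({0, 1, 2, 3, 4}) = 5
G(9) = mex({0, 1, 2, 4, 5}) = 3
G(10) = mex({0, 1, 2, 3, 5}) = 4
G(11) = mex({0, 1, 2, 3, 4}) = 5
G(12) = mex({0, 1, 2, 3, 4, 5}) = 6
G(13) = mex({0, 1, 2, 3, 4, 5, 6}) = 7
G(14) = mex({1, 2, 3, 4, 5, 6, 7}) = 0
G(15) = mex({0, 2, 3, 4, 5, 7}) = 1
G(16) = mex({0, 1, 3, 4, 5, 6}) = 2
G(17) = mex({1, 2, 3, 4, 5, 6, 7}) = 0
G(18) = mex({0, 2, 3, 4, 5, 6, 7}) = 1
G(19) = mex({0, 1, 3, 4, 5, 7}) = 2
G(20) = mex({0, 1, 2, 4, 5, 6}) = 3
G(21) = mex({0, 1, 2, 3, 5, 6, 7}) = 4
G(22) = mex({0, 1, 2, 3, 4, 6, 7}) = 5
G(23) = mex({0, 1, 2, 4, 5, 7}) = 3
Observe that G(14)..G(23) = 0, 1, 2, 0, 1, 2, 3, 4, 5, 3 repeats G(0)..G(9) = 0, 1, 2, 0, 1, 2, 3, 4, 5, 3.
For k >= max(S) = 10, G(k) is determined by the previous 10 values G(k-10)..G(k-1); a window of 10 consecutive values has recurred shifted by 14, so by induction G(k + 14) = G(k) for all k >= 0: the sequence is periodic from the start with period 14.
One period: G(0..13) = 0, 1, 2, 0, 1, 2, 3, 4, 5, 3, 4, 5, 6, 7.
68 mod 14 = 12, so G(68) = G(12) = 6.

6


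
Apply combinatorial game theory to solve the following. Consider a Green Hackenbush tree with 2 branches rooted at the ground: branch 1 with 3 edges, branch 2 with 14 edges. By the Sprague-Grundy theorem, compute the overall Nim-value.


The tree has 2 branches from the ground vertex.
In Green Hackenbush, the Nim-value of a simple path of length k is k.
Branch 1: length 3, Nim-value = 3
Branch 2: length 14, Nim-value = 14
Total Nim-value = XOR of all branch values:
0 XOR 3 = 3
3 XOR 14 = 13
Nim-value of the tree = 13

13


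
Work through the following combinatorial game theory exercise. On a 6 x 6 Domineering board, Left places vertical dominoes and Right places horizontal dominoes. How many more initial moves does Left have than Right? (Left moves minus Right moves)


Board is 6 x 6 (rows x cols).
Left (vertical) placements: (rows-1) * cols = 5 * 6 = 30
Right (horizontal) placements: rows * (cols-1) = 6 * 5 = 30
Advantage = Left - Right = 30 - 30 = 0

0


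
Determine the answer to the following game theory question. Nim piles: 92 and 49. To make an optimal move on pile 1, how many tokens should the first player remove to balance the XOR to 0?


Piles: 92 and 49
Current XOR: 92 XOR 49 = 109 (non-zero, so this is an N-position).
To make the XOR zero, we need to find a move that balances the piles.
For pile 1 (size 92): target = 92 XOR 109 = 49
We reduce pile 1 from 92 to 49.
Tokens removed: 92 - 49 = 43
Verification: 49 XOR 49 = 0

43


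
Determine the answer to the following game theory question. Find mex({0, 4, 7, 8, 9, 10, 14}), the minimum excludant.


Set = {0, 4, 7, 8, 9, 10, 14}
0 is in the set.
1 is NOT in the set. This is the mex.
mex = 1

1


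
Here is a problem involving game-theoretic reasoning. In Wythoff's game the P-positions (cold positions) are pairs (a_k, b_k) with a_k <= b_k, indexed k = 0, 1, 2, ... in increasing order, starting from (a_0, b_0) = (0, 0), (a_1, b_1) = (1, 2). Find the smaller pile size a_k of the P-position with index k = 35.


By Wythoff's theorem, a_k = floor(k * phi) and b_k = floor(k * phi^2) = a_k + k, where phi = (1 + sqrt(5))/2 is the golden ratio.
phi = (1 + sqrt(5))/2 = 1.618034
k = 35
k * phi = 35 * 1.618034 = 56.631190
a_35 = floor(k * phi) = 56

56


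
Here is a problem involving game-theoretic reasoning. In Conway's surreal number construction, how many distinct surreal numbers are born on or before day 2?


Day 0: {|} = 0 is born. Count = 1.
Day n: the number of surreal numbers born by day n is 2^(n+1) - 1.
By day 0: 2^1 - 1 = 1
By day 1: 2^2 - 1 = 3
By day 2: 2^3 - 1 = 7
By day 2: 7 surreal numbers.

7


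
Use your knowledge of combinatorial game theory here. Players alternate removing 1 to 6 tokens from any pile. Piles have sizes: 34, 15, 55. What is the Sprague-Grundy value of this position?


Subtraction set: {1, 2, 3, 4, 5, 6}
For this subtraction set, G(n) = n mod 7 (period = max + 1 = 7).
Pile 1 (size 34): G(34) = 34 mod 7 = 6
Pile 2 (size 15): G(15) = 15 mod 7 = 1
Pile 3 (size 55): G(55) = 55 mod 7 = 6
Total Grundy value = XOR of all: 6 XOR 1 XOR 6 = 1

1


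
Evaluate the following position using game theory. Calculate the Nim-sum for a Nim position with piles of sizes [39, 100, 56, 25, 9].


We need the XOR (exclusive or) of all pile sizes.
After XOR-ing pile 1 (size 39): 0 XOR 39 = 39
After XOR-ing pile 2 (size 100): 39 XOR 100 = 67
After XOR-ing pile 3 (size 56): 67 XOR 56 = 123
After XOR-ing pile 4 (size 25): 123 XOR 25 = 98
After XOR-ing pile 5 (size 9): 98 XOR 9 = 107
The Nim-value of this position is 107.

107


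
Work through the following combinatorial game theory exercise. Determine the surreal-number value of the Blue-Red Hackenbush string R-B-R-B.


Edges (from ground): R-B-R-B
By Berlekamp's sign-expansion rule, a Blue-Red Hackenbush stalk has the value of the surreal number whose sign sequence is the edge sequence with B -> + and R -> -.
Sign sequence: -+-+
Trace the sign expansion in the surreal number tree, starting from 0:
Edge 1: R (sign -) -> bounds (-inf, 0), value = -1
Edge 2: B (sign +) -> bounds (-1, 0), value = -1/2
Edge 3: R (sign -) -> bounds (-1, -1/2), value = -3/4
Edge 4: B (sign +) -> bounds (-3/4, -1/2), value = -5/8
Game value = -5/8

-5/8


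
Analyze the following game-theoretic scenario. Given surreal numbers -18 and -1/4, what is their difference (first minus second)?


x = -18, y = -1/4
Converting to common denominator: 4
x = -72/4, y = -1/4
x - y = -18 - -1/4 = -71/4

-71/4


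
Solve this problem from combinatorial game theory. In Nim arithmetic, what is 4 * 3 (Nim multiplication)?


Nim multiplication is bilinear over XOR: (u XOR v) * w = (u*w) XOR (v*w).
So we split each operand into its bit components and XOR the pairwise Nim products.
4 = 4 (as XOR of powers of 2).
3 = 1 + 2 (as XOR of powers of 2).
Using the standard Nim-product table on single bits:
  2*2 = 3,   2*4 = 8,   2*8 = 12,
  4*4 = 6,   4*8 = 11,  8*8 = 13,
and  1*x = x (identity), k*l = l*k (commutative).
Pairwise Nim products:
  4 * 1 = 4
  4 * 2 = 8
XOR them: 4 XOR 8 = 12.
Result: 4 * 3 = 12 (in Nim).

12


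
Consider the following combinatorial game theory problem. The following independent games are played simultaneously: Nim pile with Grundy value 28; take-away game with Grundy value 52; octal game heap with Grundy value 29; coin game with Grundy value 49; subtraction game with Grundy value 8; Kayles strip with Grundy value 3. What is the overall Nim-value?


By the Sprague-Grundy theorem, the Grundy value of a sum of games is the XOR of individual Grundy values.
Nim pile: Grundy value = 28. Running XOR: 0 XOR 28 = 28
take-away game: Grundy value = 52. Running XOR: 28 XOR 52 = 40
octal game heap: Grundy value = 29. Running XOR: 40 XOR 29 = 53
coin game: Grundy value = 49. Running XOR: 53 XOR 49 = 4
subtraction game: Grundy value = 8. Running XOR: 4 XOR 8 = 12
Kayles strip: Grundy value = 3. Running XOR: 12 XOR 3 = 15
The combined Grundy value is 15.

15
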